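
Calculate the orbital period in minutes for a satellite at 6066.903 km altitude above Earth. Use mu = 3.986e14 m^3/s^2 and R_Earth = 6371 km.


r = 12437.9030 km = 1.2437903e+07 m
T = 2*pi*sqrt(r^3/mu) = 2*pi*sqrt(1.9241614e+21 / 3.986e14)
T = 13804.8588 s = 230.0810 min

230.0810 minutes


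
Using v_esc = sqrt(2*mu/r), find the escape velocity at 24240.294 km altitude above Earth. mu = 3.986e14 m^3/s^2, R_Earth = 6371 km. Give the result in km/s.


r = 6371.0 + 24240.294 = 30611.2940 km = 3.0611294e+07 m
v_esc = sqrt(2*mu/r) = sqrt(2*3.986e14 / 3.0611294e+07)
v_esc = 5103.2025 m/s = 5.1032 km/s

5.1032 km/s


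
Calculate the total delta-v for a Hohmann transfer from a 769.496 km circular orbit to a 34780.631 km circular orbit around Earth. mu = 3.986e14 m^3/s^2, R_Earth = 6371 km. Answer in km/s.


r1 = 7140.4960 km = 7.140496e+06 m
r2 = 41151.6310 km = 4.1151631e+07 m
dv1 = sqrt(mu/r1)*(sqrt(2*r2/(r1+r2)) - 1) = 2282.3793 m/s
dv2 = sqrt(mu/r2)*(1 - sqrt(2*r1/(r1+r2))) = 1419.8035 m/s
total dv = |dv1| + |dv2| = 2282.3793 + 1419.8035 = 3702.1827 m/s = 3.7022 km/s

3.7022 km/s


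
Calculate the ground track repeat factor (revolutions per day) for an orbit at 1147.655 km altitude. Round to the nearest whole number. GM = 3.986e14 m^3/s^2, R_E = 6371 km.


r = 7.518655e+06 m
T = 2*pi*sqrt(r^3/mu) = 6488.1586 s = 108.1360 min
revs/day = 1440 / 108.1360 = 13.3166
Rounded: 13 revolutions per day

13 revolutions per day


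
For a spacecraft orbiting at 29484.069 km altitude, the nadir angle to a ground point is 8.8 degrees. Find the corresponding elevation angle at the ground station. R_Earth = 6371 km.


r = R_E + alt = 35855.0690 km
Law of sines in the satellite / Earth-center / ground-point triangle:
  sin(nadir)/R_E = sin(90 + el)/r  =>  cos(el) = (r/R_E)*sin(nadir)
cos(el) = (35855.0690 / 6371.0000) * sin(8.8 deg) = 0.8609822
el = arccos(0.8609822) = 30.5730 deg
(Earth-central angle = 90 - nadir - el = 50.6270 deg)

30.5730 degrees


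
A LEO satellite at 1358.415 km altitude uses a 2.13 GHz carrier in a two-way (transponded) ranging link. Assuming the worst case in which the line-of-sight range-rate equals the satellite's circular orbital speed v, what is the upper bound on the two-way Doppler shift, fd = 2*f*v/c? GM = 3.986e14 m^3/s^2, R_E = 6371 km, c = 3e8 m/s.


r = 7.729415e+06 m
v = sqrt(mu/r) = 7181.1721 m/s (worst-case radial velocity)
f = 2.13 GHz = 2.13e+09 Hz
fd = 2*f*v/c = 2*2.13e+09*7181.1721/3.0e+08
fd = 101972.6437 Hz

101972.6437 Hz


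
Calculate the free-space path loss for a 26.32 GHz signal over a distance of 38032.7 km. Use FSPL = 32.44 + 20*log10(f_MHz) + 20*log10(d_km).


f = 26.32 GHz = 26320.0000 MHz
d = 38032.7 km
FSPL = 32.44 + 20*log10(26320.0000) + 20*log10(38032.7)
FSPL = 32.44 + 88.4057 + 91.6031
FSPL = 212.4489 dB

212.4489 dB


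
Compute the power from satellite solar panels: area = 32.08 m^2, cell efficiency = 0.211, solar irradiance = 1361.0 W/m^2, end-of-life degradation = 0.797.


P = area * eta * S * degradation
P = 32.08 * 0.211 * 1361.0 * 0.797
P = 7342.3192 W

7342.3192 W


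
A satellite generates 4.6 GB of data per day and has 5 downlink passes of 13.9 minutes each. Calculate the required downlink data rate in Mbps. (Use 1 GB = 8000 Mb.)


total contact time = 5 * 13.9 * 60 = 4170.0000 s
data = 4.6 GB = 36800.0000 Mb
rate = 36800.0000 / 4170.0000 = 8.8249 Mbps

8.8249 Mbps


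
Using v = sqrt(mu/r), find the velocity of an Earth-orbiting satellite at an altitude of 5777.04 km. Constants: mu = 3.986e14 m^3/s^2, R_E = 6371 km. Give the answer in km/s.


r = R_E + alt = 6371.0 + 5777.04 = 12148.0400 km = 1.214804e+07 m
v = sqrt(mu/r) = sqrt(3.986e14 / 1.214804e+07) = 5728.1653 m/s = 5.7282 km/s

5.7282 km/s


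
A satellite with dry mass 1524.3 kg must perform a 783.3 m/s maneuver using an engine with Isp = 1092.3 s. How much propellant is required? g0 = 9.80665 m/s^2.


ve = Isp * g0 = 1092.3 * 9.80665 = 10711.803795 m/s
mass ratio = exp(dv/ve) = exp(783.3/10711.803795) = 1.07586495
m_prop = m_dry * (mr - 1) = 1524.3 * (1.07586495 - 1)
m_prop = 115.6409 kg

115.6409 kg


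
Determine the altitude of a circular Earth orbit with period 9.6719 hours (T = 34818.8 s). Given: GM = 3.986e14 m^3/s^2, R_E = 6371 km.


T = 34818.8 s
r = (mu*T^2/(4*pi^2))^(1/3) = (3.986e14 * 34818.8^2 / (4*pi^2))^(1/3)
r = 2.3046327e+07 m = 23046.3270 km
alt = r - R_E = 23046.3270 - 6371 = 16675.3270 km

16675.3270 km


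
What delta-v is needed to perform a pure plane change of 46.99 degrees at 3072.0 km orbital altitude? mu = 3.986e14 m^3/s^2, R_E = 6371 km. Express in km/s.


r = 9443.0000 km = 9.443e+06 m
V = sqrt(mu/r) = 6497.0118 m/s
di = 46.99 deg = 0.8201302 rad
dV = 2*V*sin(di/2) = 2*6497.0118*sin(0.4100651)
dV = 5180.3149 m/s = 5.1803 km/s

5.1803 km/s


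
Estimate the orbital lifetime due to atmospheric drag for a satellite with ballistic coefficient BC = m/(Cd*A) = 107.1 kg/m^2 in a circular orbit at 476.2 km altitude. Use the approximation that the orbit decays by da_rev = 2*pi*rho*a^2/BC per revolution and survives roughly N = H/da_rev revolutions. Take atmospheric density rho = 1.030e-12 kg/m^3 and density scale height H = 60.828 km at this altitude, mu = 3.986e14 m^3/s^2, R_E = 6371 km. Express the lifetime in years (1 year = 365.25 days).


a = R_E + alt = 6847.2000 km = 6.8472e+06 m
da_rev = 2*pi*rho*a^2/BC = 2*pi*1.030e-12*(6.8472e+06)^2/107.1 = 2.833046 m per revolution
N = H/da_rev = 60828.0000 m / 2.833046 m = 21470.8822 revolutions
P = 2*pi*sqrt(a^3/mu) = 5638.7227 s
lifetime = N*P = 21470.8822 * 5638.7227 = 1.2106835e+08 s = 1401.2541 days
years = 1401.2541 / 365.25 = 3.8364 years

3.8364 years


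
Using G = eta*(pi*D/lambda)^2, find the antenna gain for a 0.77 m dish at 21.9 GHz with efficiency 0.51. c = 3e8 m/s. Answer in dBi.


lambda = c/f = 3e8 / 2.19e+10 = 0.01369863 m
G = eta*(pi*D/lambda)^2 = 0.51*(pi*0.77/0.01369863)^2
G = 15903.6604 (linear)
G = 10*log10(15903.6604) = 42.0150 dBi

42.0150 dBi


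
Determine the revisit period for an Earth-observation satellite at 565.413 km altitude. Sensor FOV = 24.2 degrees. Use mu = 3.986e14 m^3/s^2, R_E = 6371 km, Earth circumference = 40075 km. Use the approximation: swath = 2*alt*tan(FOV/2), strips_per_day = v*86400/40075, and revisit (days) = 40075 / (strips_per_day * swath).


swath = 2*565.413*tan(0.2111848) = 242.4281 km
v = sqrt(mu/r) = 7580.5580 m/s = 7.5806 km/s
strips/day = v*86400/40075 = 7.5806*86400/40075 = 16.3434
coverage/day = strips * swath = 16.3434 * 242.4281 = 3962.0899 km
revisit = 40075 / 3962.0899 = 10.1146 days

10.1146 days


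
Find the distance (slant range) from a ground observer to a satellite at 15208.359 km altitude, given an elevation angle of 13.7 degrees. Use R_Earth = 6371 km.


h = 15208.359 km, el = 13.7 deg
d = -R_E*sin(el) + sqrt((R_E*sin(el))^2 + 2*R_E*h + h^2)
d = -6371.0000*sin(0.2391101) + sqrt((6371.0000*0.2368381)^2 + 2*6371.0000*15208.359 + 15208.359^2)
d = 19163.6913 km

19163.6913 km


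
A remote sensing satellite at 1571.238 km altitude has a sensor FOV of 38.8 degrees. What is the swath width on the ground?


FOV = 38.8 deg = 0.6771877 rad
swath = 2 * alt * tan(FOV/2) = 2 * 1571.238 * tan(0.3385939)
swath = 2 * 1571.238 * 0.3521556
swath = 1106.6405 km

1106.6405 km


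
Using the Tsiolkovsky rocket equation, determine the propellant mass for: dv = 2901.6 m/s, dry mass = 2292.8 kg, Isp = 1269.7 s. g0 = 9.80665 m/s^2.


ve = Isp * g0 = 1269.7 * 9.80665 = 12451.503505 m/s
mass ratio = exp(dv/ve) = exp(2901.6/12451.503505) = 1.26242200
m_prop = m_dry * (mr - 1) = 2292.8 * (1.26242200 - 1)
m_prop = 601.6812 kg

601.6812 kg


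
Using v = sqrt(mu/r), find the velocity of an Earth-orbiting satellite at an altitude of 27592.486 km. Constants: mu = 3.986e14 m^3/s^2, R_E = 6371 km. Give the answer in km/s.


r = R_E + alt = 6371.0 + 27592.486 = 33963.4860 km = 3.3963486e+07 m
v = sqrt(mu/r) = sqrt(3.986e14 / 3.3963486e+07) = 3425.8040 m/s = 3.4258 km/s

3.4258 km/s


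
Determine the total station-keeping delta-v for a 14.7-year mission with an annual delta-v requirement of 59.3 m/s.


dV = rate * years = 59.3 * 14.7
dV = 871.7100 m/s

871.7100 m/s


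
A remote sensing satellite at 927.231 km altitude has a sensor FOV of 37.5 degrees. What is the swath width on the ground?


FOV = 37.5 deg = 0.6544985 rad
swath = 2 * alt * tan(FOV/2) = 2 * 927.231 * tan(0.3272492)
swath = 2 * 927.231 * 0.3394543
swath = 629.5050 km

629.5050 km


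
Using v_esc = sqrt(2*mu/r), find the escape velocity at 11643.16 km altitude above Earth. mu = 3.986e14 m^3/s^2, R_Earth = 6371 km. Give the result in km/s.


r = 6371.0 + 11643.16 = 18014.1600 km = 1.801416e+07 m
v_esc = sqrt(2*mu/r) = sqrt(2*3.986e14 / 1.801416e+07)
v_esc = 6652.3737 m/s = 6.6524 km/s

6.6524 km/s


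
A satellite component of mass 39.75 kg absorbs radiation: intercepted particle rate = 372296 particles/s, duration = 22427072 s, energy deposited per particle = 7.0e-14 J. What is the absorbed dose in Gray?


Total energy deposited = rate * time * E_per
  = 372296 * 22427072 * 7.0e-14 = 0.5844656 J
Dose = E_total / mass = 0.5844656 / 39.75
Dose = 0.01470354 Gy

0.0147 Gy


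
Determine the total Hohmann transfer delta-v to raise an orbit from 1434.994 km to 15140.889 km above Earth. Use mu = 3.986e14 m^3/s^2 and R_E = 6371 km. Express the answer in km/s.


r1 = 7805.9940 km = 7.805994e+06 m
r2 = 21511.8890 km = 2.1511889e+07 m
dv1 = sqrt(mu/r1)*(sqrt(2*r2/(r1+r2)) - 1) = 1510.6429 m/s
dv2 = sqrt(mu/r2)*(1 - sqrt(2*r1/(r1+r2))) = 1163.3907 m/s
total dv = |dv1| + |dv2| = 1510.6429 + 1163.3907 = 2674.0336 m/s = 2.6740 km/s

2.6740 km/s


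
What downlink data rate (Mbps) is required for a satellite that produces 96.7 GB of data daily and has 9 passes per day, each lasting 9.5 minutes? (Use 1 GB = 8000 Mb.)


total contact time = 9 * 9.5 * 60 = 5130.0000 s
data = 96.7 GB = 773600.0000 Mb
rate = 773600.0000 / 5130.0000 = 150.7992 Mbps

150.7992 Mbps


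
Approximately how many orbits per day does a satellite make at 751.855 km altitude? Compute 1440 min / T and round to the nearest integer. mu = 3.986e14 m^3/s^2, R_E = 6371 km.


r = 7.122855e+06 m
T = 2*pi*sqrt(r^3/mu) = 5982.6332 s = 99.7106 min
revs/day = 1440 / 99.7106 = 14.4418
Rounded: 14 revolutions per day

14 revolutions per day


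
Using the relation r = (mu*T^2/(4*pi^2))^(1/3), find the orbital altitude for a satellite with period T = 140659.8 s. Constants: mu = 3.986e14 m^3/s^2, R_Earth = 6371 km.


T = 140659.8 s
r = (mu*T^2/(4*pi^2))^(1/3) = (3.986e14 * 140659.8^2 / (4*pi^2))^(1/3)
r = 5.8457358e+07 m = 58457.3579 km
alt = r - R_E = 58457.3579 - 6371 = 52086.3579 km

52086.3579 km


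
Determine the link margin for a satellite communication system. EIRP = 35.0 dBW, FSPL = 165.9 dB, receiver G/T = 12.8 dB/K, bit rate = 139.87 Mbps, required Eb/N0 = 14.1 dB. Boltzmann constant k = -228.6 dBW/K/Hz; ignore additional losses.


C/N0 = EIRP - FSPL + G/T - k = 35.0 - 165.9 + 12.8 - (-228.6)
C/N0 = 110.5000 dB-Hz
R_b = 139.87 Mbps = 1.3987e+08 bps -> 10*log10(R_b) = 81.4572 dB-Hz
Eb/N0 = C/N0 - 10*log10(R_b) = 110.5000 - 81.4572 = 29.0428 dB
Margin = Eb/N0 - Eb/N0_req = 29.0428 - 14.1 = 14.9428 dB (link closes)

14.9428 dB


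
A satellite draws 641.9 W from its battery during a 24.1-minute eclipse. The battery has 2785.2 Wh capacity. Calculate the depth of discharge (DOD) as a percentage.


E_used = P * t / 60 = 641.9 * 24.1 / 60 = 257.8298 Wh
DOD = E_used / E_total * 100 = 257.8298 / 2785.2 * 100
DOD = 9.2571 %

9.2571 %


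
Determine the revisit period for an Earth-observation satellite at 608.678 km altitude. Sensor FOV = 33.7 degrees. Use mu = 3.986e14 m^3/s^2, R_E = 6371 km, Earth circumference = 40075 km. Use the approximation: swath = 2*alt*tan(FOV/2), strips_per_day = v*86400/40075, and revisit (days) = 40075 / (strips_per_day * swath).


swath = 2*608.678*tan(0.294088) = 368.7009 km
v = sqrt(mu/r) = 7557.0266 m/s = 7.5570 km/s
strips/day = v*86400/40075 = 7.5570*86400/40075 = 16.2926
coverage/day = strips * swath = 16.2926 * 368.7009 = 6007.1075 km
revisit = 40075 / 6007.1075 = 6.6713 days

6.6713 days


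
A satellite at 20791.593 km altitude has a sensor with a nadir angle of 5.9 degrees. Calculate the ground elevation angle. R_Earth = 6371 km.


r = R_E + alt = 27162.5930 km
Law of sines in the satellite / Earth-center / ground-point triangle:
  sin(nadir)/R_E = sin(90 + el)/r  =>  cos(el) = (r/R_E)*sin(nadir)
cos(el) = (27162.5930 / 6371.0000) * sin(5.9 deg) = 0.4382533
el = arccos(0.4382533) = 64.0075 deg
(Earth-central angle = 90 - nadir - el = 20.0925 deg)

64.0075 degrees


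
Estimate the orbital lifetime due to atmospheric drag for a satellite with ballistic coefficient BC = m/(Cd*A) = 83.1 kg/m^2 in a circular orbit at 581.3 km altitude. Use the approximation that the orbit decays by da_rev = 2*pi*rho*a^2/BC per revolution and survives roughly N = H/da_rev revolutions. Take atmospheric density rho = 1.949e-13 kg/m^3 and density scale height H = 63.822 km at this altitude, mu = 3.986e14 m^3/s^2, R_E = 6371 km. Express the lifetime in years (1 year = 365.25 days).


a = R_E + alt = 6952.3000 km = 6.9523e+06 m
da_rev = 2*pi*rho*a^2/BC = 2*pi*1.949e-13*(6.9523e+06)^2/83.1 = 0.712274985 m per revolution
N = H/da_rev = 63822.0000 m / 0.712274985 m = 89603.0345 revolutions
P = 2*pi*sqrt(a^3/mu) = 5769.0457 s
lifetime = N*P = 89603.0345 * 5769.0457 = 5.16924e+08 s = 5982.9166 days
years = 5982.9166 / 365.25 = 16.3803 years

16.3803 years


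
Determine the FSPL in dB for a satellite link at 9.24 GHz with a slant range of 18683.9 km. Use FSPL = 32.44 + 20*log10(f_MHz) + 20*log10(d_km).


f = 9.24 GHz = 9240.0000 MHz
d = 18683.9 km
FSPL = 32.44 + 20*log10(9240.0000) + 20*log10(18683.9)
FSPL = 32.44 + 79.3134 + 85.4294
FSPL = 197.1828 dB

197.1828 dB


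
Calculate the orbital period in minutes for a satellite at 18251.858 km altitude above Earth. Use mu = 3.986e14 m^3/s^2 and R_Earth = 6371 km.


r = 24622.8580 km = 2.4622858e+07 m
T = 2*pi*sqrt(r^3/mu) = 2*pi*sqrt(1.4928473e+22 / 3.986e14)
T = 38451.9981 s = 640.8666 min

640.8666 minutes


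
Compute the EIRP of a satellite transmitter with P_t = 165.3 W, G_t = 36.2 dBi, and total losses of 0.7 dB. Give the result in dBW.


Pt = 165.3 W = 22.1827 dBW
EIRP = Pt_dBW + Gt - losses = 22.1827 + 36.2 - 0.7 = 57.6827 dBW

57.6827 dBW


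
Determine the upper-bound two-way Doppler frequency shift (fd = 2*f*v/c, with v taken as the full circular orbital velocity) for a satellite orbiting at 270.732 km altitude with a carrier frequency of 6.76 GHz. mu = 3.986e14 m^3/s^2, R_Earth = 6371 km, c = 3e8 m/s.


r = 6.641732e+06 m
v = sqrt(mu/r) = 7746.9004 m/s (worst-case radial velocity)
f = 6.76 GHz = 6.76e+09 Hz
fd = 2*f*v/c = 2*6.76e+09*7746.9004/3.0e+08
fd = 349126.9789 Hz

349126.9789 Hz


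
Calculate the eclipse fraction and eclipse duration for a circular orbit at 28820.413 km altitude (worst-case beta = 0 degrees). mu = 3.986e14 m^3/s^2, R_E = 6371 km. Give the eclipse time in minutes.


r = 35191.4130 km
T = 1095.0023 min
Eclipse fraction = arcsin(R_E/r)/pi = arcsin(6371.0000/35191.4130)/pi
= arcsin(0.1810385)/pi = 0.05794586
Eclipse duration = 0.05794586 * 1095.0023 = 63.4508 min

63.4508 minutes


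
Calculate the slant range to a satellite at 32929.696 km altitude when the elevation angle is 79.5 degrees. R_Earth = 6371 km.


h = 32929.696 km, el = 79.5 deg
d = -R_E*sin(el) + sqrt((R_E*sin(el))^2 + 2*R_E*h + h^2)
d = -6371.0000*sin(1.3875) + sqrt((6371.0000*0.9832549)^2 + 2*6371.0000*32929.696 + 32929.696^2)
d = 33019.2258 km

33019.2258 km


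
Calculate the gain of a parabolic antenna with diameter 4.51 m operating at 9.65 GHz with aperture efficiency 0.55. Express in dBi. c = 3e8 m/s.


lambda = c/f = 3e8 / 9.65e+09 = 0.03108808 m
G = eta*(pi*D/lambda)^2 = 0.55*(pi*4.51/0.03108808)^2
G = 114242.4836 (linear)
G = 10*log10(114242.4836) = 50.5783 dBi

50.5783 dBi


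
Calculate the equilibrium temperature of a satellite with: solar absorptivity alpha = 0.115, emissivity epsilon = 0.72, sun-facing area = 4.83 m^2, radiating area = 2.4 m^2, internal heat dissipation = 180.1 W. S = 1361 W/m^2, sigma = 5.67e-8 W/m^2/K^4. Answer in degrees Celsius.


Numerator = alpha*S*A_sun + Q_int = 0.115*1361*4.83 + 180.1 = 936.0675 W
Denominator = eps*sigma*A_rad = 0.72*5.67e-8*2.4 = 9.79776e-08 W/K^4
T^4 = 9.5538924e+09 K^4
T = 312.6404 K = 39.4904 C

39.4904 degrees Celsius


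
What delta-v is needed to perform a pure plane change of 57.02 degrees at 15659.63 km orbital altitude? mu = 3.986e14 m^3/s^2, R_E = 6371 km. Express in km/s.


r = 22030.6300 km = 2.203063e+07 m
V = sqrt(mu/r) = 4253.5857 m/s
di = 57.02 deg = 0.9951867 rad
dV = 2*V*sin(di/2) = 2*4253.5857*sin(0.4975934)
dV = 4060.5762 m/s = 4.0606 km/s

4.0606 km/s


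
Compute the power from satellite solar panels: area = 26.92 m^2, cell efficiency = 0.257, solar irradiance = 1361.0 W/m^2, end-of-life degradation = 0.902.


P = area * eta * S * degradation
P = 26.92 * 0.257 * 1361.0 * 0.902
P = 8493.2291 W

8493.2291 W


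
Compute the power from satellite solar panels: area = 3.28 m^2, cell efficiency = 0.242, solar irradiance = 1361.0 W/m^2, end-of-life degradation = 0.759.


P = area * eta * S * degradation
P = 3.28 * 0.242 * 1361.0 * 0.759
P = 819.9533 W

819.9533 W


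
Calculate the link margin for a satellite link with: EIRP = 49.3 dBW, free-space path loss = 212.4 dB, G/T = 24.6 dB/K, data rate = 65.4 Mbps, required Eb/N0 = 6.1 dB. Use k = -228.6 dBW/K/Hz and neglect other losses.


C/N0 = EIRP - FSPL + G/T - k = 49.3 - 212.4 + 24.6 - (-228.6)
C/N0 = 90.1000 dB-Hz
R_b = 65.4 Mbps = 6.54e+07 bps -> 10*log10(R_b) = 78.1558 dB-Hz
Eb/N0 = C/N0 - 10*log10(R_b) = 90.1000 - 78.1558 = 11.9442 dB
Margin = Eb/N0 - Eb/N0_req = 11.9442 - 6.1 = 5.8442 dB (link closes)

5.8442 dB


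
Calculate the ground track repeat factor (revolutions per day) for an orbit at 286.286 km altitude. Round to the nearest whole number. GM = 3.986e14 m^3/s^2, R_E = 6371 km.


r = 6.657286e+06 m
T = 2*pi*sqrt(r^3/mu) = 5405.7635 s = 90.0961 min
revs/day = 1440 / 90.0961 = 15.9829
Rounded: 16 revolutions per day

16 revolutions per day


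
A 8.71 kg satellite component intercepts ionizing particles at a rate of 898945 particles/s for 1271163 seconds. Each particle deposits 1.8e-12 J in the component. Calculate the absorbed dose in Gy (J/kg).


Total energy deposited = rate * time * E_per
  = 898945 * 1271163 * 1.8e-12 = 2.0569 J
Dose = E_total / mass = 2.0569 / 8.71
Dose = 0.2361504 Gy

0.2362 Gy


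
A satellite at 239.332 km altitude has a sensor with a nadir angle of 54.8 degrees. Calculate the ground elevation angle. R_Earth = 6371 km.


r = R_E + alt = 6610.3320 km
Law of sines in the satellite / Earth-center / ground-point triangle:
  sin(nadir)/R_E = sin(90 + el)/r  =>  cos(el) = (r/R_E)*sin(nadir)
cos(el) = (6610.3320 / 6371.0000) * sin(54.8 deg) = 0.8478416
el = arccos(0.8478416) = 32.0223 deg
(Earth-central angle = 90 - nadir - el = 3.1777 deg)

32.0223 degrees


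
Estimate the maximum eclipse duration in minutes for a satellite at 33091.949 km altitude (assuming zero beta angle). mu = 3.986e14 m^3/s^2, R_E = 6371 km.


r = 39462.9490 km
T = 1300.3021 min
Eclipse fraction = arcsin(R_E/r)/pi = arcsin(6371.0000/39462.9490)/pi
= arcsin(0.1614426)/pi = 0.05161466
Eclipse duration = 0.05161466 * 1300.3021 = 67.1146 min

67.1146 minutes


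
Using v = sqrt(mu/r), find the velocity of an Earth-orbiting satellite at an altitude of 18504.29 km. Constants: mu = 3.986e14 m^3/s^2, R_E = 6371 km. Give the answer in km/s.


r = R_E + alt = 6371.0 + 18504.29 = 24875.2900 km = 2.487529e+07 m
v = sqrt(mu/r) = sqrt(3.986e14 / 2.487529e+07) = 4002.9906 m/s = 4.0030 km/s

4.0030 km/s


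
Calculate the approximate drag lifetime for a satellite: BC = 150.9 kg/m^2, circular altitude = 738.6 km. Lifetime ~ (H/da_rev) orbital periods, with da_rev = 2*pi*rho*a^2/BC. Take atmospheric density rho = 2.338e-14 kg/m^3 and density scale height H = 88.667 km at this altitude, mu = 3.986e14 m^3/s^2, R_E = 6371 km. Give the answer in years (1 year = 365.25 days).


a = R_E + alt = 7109.6000 km = 7.1096e+06 m
da_rev = 2*pi*rho*a^2/BC = 2*pi*2.338e-14*(7.1096e+06)^2/150.9 = 0.0492068393 m per revolution
N = H/da_rev = 88667.0000 m / 0.0492068393 m = 1.8019243e+06 revolutions
P = 2*pi*sqrt(a^3/mu) = 5965.9412 s
lifetime = N*P = 1.8019243e+06 * 5965.9412 = 1.0750175e+10 s = 124423.3168 days
years = 124423.3168 / 365.25 = 340.6525 years

340.6525 years


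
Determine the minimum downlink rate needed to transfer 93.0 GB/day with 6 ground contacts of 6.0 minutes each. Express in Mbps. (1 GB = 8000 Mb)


total contact time = 6 * 6.0 * 60 = 2160.0000 s
data = 93.0 GB = 744000.0000 Mb
rate = 744000.0000 / 2160.0000 = 344.4444 Mbps

344.4444 Mbps


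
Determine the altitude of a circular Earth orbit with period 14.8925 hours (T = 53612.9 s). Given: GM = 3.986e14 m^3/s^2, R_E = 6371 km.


T = 53612.9 s
r = (mu*T^2/(4*pi^2))^(1/3) = (3.986e14 * 53612.9^2 / (4*pi^2))^(1/3)
r = 3.0730672e+07 m = 30730.6716 km
alt = r - R_E = 30730.6716 - 6371 = 24359.6716 km

24359.6716 km


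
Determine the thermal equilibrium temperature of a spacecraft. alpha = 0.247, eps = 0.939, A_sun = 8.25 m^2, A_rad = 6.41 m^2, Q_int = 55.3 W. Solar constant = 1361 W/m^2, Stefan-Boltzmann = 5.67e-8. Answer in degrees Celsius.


Numerator = alpha*S*A_sun + Q_int = 0.247*1361*8.25 + 55.3 = 2828.6777 W
Denominator = eps*sigma*A_rad = 0.939*5.67e-8*6.41 = 3.4127673e-07 W/K^4
T^4 = 8.2885163e+09 K^4
T = 301.7305 K = 28.5805 C

28.5805 degrees Celsius


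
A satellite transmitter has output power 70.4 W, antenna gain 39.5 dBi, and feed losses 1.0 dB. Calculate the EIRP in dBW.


Pt = 70.4 W = 18.4757 dBW
EIRP = Pt_dBW + Gt - losses = 18.4757 + 39.5 - 1.0 = 56.9757 dBW

56.9757 dBW


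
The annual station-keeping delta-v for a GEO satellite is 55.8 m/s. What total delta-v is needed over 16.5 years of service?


dV = rate * years = 55.8 * 16.5
dV = 920.7000 m/s

920.7000 m/s


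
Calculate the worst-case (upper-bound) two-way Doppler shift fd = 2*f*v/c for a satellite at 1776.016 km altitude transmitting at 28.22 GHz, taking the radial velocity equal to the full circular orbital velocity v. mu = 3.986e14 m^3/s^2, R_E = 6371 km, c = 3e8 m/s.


r = 8.147016e+06 m
v = sqrt(mu/r) = 6994.7043 m/s (worst-case radial velocity)
f = 28.22 GHz = 2.822e+10 Hz
fd = 2*f*v/c = 2*2.822e+10*6994.7043/3.0e+08
fd = 1.315937e+06 Hz

1.3159e+06 Hz


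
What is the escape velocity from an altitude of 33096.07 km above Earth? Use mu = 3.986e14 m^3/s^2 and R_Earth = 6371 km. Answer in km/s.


r = 6371.0 + 33096.07 = 39467.0700 km = 3.946707e+07 m
v_esc = sqrt(2*mu/r) = sqrt(2*3.986e14 / 3.946707e+07)
v_esc = 4494.3429 m/s = 4.4943 km/s

4.4943 km/s


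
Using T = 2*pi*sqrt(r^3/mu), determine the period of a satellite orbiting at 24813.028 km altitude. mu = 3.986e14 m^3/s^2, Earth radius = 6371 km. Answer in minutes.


r = 31184.0280 km = 3.1184028e+07 m
T = 2*pi*sqrt(r^3/mu) = 2*pi*sqrt(3.0324709e+22 / 3.986e14)
T = 54803.6569 s = 913.3943 min

913.3943 minutes


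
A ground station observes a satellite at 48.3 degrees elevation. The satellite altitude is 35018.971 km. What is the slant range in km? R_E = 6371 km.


h = 35018.971 km, el = 48.3 deg
d = -R_E*sin(el) + sqrt((R_E*sin(el))^2 + 2*R_E*h + h^2)
d = -6371.0000*sin(0.842994) + sqrt((6371.0000*0.7466382)^2 + 2*6371.0000*35018.971 + 35018.971^2)
d = 36415.5801 km

36415.5801 km


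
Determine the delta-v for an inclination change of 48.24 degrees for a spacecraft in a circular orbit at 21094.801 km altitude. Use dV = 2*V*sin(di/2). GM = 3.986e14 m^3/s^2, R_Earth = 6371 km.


r = 27465.8010 km = 2.7465801e+07 m
V = sqrt(mu/r) = 3809.5398 m/s
di = 48.24 deg = 0.8419468 rad
dV = 2*V*sin(di/2) = 2*3809.5398*sin(0.4209734)
dV = 3113.5298 m/s = 3.1135 km/s

3.1135 km/s


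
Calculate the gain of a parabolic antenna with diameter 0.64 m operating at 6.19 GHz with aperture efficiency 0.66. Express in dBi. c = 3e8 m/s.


lambda = c/f = 3e8 / 6.19e+09 = 0.04846527 m
G = eta*(pi*D/lambda)^2 = 0.66*(pi*0.64/0.04846527)^2
G = 1135.9061 (linear)
G = 10*log10(1135.9061) = 30.5534 dBi

30.5534 dBi


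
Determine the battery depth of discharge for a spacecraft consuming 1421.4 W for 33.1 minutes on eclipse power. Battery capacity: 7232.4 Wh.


E_used = P * t / 60 = 1421.4 * 33.1 / 60 = 784.1390 Wh
DOD = E_used / E_total * 100 = 784.1390 / 7232.4 * 100
DOD = 10.8420 %

10.8420 %


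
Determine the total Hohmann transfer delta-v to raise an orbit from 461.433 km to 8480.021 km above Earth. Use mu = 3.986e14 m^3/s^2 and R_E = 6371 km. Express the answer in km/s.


r1 = 6832.4330 km = 6.832433e+06 m
r2 = 14851.0210 km = 1.4851021e+07 m
dv1 = sqrt(mu/r1)*(sqrt(2*r2/(r1+r2)) - 1) = 1301.4081 m/s
dv2 = sqrt(mu/r2)*(1 - sqrt(2*r1/(r1+r2))) = 1068.0063 m/s
total dv = |dv1| + |dv2| = 1301.4081 + 1068.0063 = 2369.4144 m/s = 2.3694 km/s

2.3694 km/s


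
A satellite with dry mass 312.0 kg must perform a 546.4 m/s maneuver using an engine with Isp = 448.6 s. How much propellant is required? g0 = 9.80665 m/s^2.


ve = Isp * g0 = 448.6 * 9.80665 = 4399.263190 m/s
mass ratio = exp(dv/ve) = exp(546.4/4399.263190) = 1.13224526
m_prop = m_dry * (mr - 1) = 312.0 * (1.13224526 - 1)
m_prop = 41.2605 kg

41.2605 kg


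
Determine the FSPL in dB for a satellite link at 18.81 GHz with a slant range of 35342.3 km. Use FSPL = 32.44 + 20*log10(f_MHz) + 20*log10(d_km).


f = 18.81 GHz = 18810.0000 MHz
d = 35342.3 km
FSPL = 32.44 + 20*log10(18810.0000) + 20*log10(35342.3)
FSPL = 32.44 + 85.4878 + 90.9659
FSPL = 208.8937 dB

208.8937 dB


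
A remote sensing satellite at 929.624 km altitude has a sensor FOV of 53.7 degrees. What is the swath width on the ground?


FOV = 53.7 deg = 0.9372418 rad
swath = 2 * alt * tan(FOV/2) = 2 * 929.624 * tan(0.4686209)
swath = 2 * 929.624 * 0.5062322
swath = 941.2111 km

941.2111 km


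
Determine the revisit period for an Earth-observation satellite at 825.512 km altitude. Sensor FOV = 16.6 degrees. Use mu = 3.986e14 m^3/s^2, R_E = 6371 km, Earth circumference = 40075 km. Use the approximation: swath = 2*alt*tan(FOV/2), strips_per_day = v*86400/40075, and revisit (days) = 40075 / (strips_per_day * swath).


swath = 2*825.512*tan(0.1448623) = 240.8584 km
v = sqrt(mu/r) = 7442.3077 m/s = 7.4423 km/s
strips/day = v*86400/40075 = 7.4423*86400/40075 = 16.0453
coverage/day = strips * swath = 16.0453 * 240.8584 = 3864.6445 km
revisit = 40075 / 3864.6445 = 10.3696 days

10.3696 days


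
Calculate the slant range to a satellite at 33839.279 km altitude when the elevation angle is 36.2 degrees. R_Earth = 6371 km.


h = 33839.279 km, el = 36.2 deg
d = -R_E*sin(el) + sqrt((R_E*sin(el))^2 + 2*R_E*h + h^2)
d = -6371.0000*sin(0.6318092) + sqrt((6371.0000*0.5906057)^2 + 2*6371.0000*33839.279 + 33839.279^2)
d = 36117.5117 km

36117.5117 km


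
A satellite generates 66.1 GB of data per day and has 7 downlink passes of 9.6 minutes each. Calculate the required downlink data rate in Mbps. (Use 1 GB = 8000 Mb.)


total contact time = 7 * 9.6 * 60 = 4032.0000 s
data = 66.1 GB = 528800.0000 Mb
rate = 528800.0000 / 4032.0000 = 131.1508 Mbps

131.1508 Mbps


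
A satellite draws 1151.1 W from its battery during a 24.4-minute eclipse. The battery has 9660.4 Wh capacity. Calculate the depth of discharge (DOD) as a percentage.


E_used = P * t / 60 = 1151.1 * 24.4 / 60 = 468.1140 Wh
DOD = E_used / E_total * 100 = 468.1140 / 9660.4 * 100
DOD = 4.8457 %

4.8457 %


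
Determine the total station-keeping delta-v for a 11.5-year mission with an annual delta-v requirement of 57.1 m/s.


dV = rate * years = 57.1 * 11.5
dV = 656.6500 m/s

656.6500 m/s


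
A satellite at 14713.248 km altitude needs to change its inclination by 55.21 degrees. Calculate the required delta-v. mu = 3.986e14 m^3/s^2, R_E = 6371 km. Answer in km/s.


r = 21084.2480 km = 2.1084248e+07 m
V = sqrt(mu/r) = 4348.0005 m/s
di = 55.21 deg = 0.9635963 rad
dV = 2*V*sin(di/2) = 2*4348.0005*sin(0.4817981)
dV = 4029.4953 m/s = 4.0295 km/s

4.0295 km/s


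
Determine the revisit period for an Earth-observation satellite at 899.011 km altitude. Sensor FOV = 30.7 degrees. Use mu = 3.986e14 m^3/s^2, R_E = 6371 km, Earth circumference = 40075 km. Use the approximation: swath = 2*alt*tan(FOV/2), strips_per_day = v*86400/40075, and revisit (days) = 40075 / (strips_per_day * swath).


swath = 2*899.011*tan(0.267908) = 493.5701 km
v = sqrt(mu/r) = 7404.5917 m/s = 7.4046 km/s
strips/day = v*86400/40075 = 7.4046*86400/40075 = 15.9640
coverage/day = strips * swath = 15.9640 * 493.5701 = 7879.3453 km
revisit = 40075 / 7879.3453 = 5.0861 days

5.0861 days


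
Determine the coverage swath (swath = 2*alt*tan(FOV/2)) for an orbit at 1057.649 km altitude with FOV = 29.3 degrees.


FOV = 29.3 deg = 0.5113815 rad
swath = 2 * alt * tan(FOV/2) = 2 * 1057.649 * tan(0.2556907)
swath = 2 * 1057.649 * 0.2614126
swath = 552.9655 km

552.9655 km


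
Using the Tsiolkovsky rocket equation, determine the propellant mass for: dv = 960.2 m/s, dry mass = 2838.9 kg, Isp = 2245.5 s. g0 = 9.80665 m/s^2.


ve = Isp * g0 = 2245.5 * 9.80665 = 22020.832575 m/s
mass ratio = exp(dv/ve) = exp(960.2/22020.832575) = 1.04456880
m_prop = m_dry * (mr - 1) = 2838.9 * (1.04456880 - 1)
m_prop = 126.5264 kg

126.5264 kg


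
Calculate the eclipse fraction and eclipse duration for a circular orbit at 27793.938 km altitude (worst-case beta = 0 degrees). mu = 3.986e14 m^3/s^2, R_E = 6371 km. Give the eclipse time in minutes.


r = 34164.9380 km
T = 1047.4443 min
Eclipse fraction = arcsin(R_E/r)/pi = arcsin(6371.0000/34164.9380)/pi
= arcsin(0.1864777)/pi = 0.05970722
Eclipse duration = 0.05970722 * 1047.4443 = 62.5400 min

62.5400 minutes


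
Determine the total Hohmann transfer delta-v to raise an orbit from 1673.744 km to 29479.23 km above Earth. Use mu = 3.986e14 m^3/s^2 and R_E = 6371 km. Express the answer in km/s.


r1 = 8044.7440 km = 8.044744e+06 m
r2 = 35850.2300 km = 3.585023e+07 m
dv1 = sqrt(mu/r1)*(sqrt(2*r2/(r1+r2)) - 1) = 1957.3197 m/s
dv2 = sqrt(mu/r2)*(1 - sqrt(2*r1/(r1+r2))) = 1315.6703 m/s
total dv = |dv1| + |dv2| = 1957.3197 + 1315.6703 = 3272.9900 m/s = 3.2730 km/s

3.2730 km/s


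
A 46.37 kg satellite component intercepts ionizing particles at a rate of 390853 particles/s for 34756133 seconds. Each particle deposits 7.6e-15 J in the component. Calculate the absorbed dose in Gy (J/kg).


Total energy deposited = rate * time * E_per
  = 390853 * 34756133 * 7.6e-15 = 0.1032425 J
Dose = E_total / mass = 0.1032425 / 46.37
Dose = 0.002226493 Gy

0.0022 Gy


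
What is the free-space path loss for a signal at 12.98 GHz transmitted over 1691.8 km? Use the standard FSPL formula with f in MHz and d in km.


f = 12.98 GHz = 12980.0000 MHz
d = 1691.8 km
FSPL = 32.44 + 20*log10(12980.0000) + 20*log10(1691.8)
FSPL = 32.44 + 82.2655 + 64.5670
FSPL = 179.2725 dB

179.2725 dB


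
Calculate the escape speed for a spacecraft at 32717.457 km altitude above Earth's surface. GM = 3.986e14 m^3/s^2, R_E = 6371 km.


r = 6371.0 + 32717.457 = 39088.4570 km = 3.9088457e+07 m
v_esc = sqrt(2*mu/r) = sqrt(2*3.986e14 / 3.9088457e+07)
v_esc = 4516.0567 m/s = 4.5161 km/s

4.5161 km/s


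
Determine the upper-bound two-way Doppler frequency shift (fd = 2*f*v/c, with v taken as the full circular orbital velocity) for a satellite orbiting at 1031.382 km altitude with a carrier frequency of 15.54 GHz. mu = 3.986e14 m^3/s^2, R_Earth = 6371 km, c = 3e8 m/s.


r = 7.402382e+06 m
v = sqrt(mu/r) = 7338.0877 m/s (worst-case radial velocity)
f = 15.54 GHz = 1.554e+10 Hz
fd = 2*f*v/c = 2*1.554e+10*7338.0877/3.0e+08
fd = 760225.8906 Hz

760225.8906 Hz


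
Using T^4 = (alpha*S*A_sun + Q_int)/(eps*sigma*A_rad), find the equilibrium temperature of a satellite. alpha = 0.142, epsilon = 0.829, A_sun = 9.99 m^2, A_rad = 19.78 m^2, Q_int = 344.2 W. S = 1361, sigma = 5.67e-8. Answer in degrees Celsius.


Numerator = alpha*S*A_sun + Q_int = 0.142*1361*9.99 + 344.2 = 2274.8874 W
Denominator = eps*sigma*A_rad = 0.829*5.67e-8*19.78 = 9.2974505e-07 W/K^4
T^4 = 2.4467862e+09 K^4
T = 222.4073 K = -50.7427 C

-50.7427 degrees Celsius


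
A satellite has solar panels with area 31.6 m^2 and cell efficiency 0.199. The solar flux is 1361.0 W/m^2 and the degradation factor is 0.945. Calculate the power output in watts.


P = area * eta * S * degradation
P = 31.6 * 0.199 * 1361.0 * 0.945
P = 8087.7942 W

8087.7942 W


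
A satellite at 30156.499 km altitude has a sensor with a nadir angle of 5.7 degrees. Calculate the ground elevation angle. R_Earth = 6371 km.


r = R_E + alt = 36527.4990 km
Law of sines in the satellite / Earth-center / ground-point triangle:
  sin(nadir)/R_E = sin(90 + el)/r  =>  cos(el) = (r/R_E)*sin(nadir)
cos(el) = (36527.4990 / 6371.0000) * sin(5.7 deg) = 0.56944
el = arccos(0.56944) = 55.2888 deg
(Earth-central angle = 90 - nadir - el = 29.0112 deg)

55.2888 degrees


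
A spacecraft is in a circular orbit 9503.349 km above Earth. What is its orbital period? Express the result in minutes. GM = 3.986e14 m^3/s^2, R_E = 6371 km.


r = 15874.3490 km = 1.5874349e+07 m
T = 2*pi*sqrt(r^3/mu) = 2*pi*sqrt(4.0002559e+21 / 3.986e14)
T = 19904.6758 s = 331.7446 min

331.7446 minutes


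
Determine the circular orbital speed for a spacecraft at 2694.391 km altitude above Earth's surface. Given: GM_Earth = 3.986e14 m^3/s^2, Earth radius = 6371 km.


r = R_E + alt = 6371.0 + 2694.391 = 9065.3910 km = 9.065391e+06 m
v = sqrt(mu/r) = sqrt(3.986e14 / 9.065391e+06) = 6630.9443 m/s = 6.6309 km/s

6.6309 km/s


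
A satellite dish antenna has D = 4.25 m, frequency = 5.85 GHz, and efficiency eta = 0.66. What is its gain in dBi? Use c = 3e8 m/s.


lambda = c/f = 3e8 / 5.85e+09 = 0.05128205 m
G = eta*(pi*D/lambda)^2 = 0.66*(pi*4.25/0.05128205)^2
G = 44739.4627 (linear)
G = 10*log10(44739.4627) = 46.5069 dBi

46.5069 dBi


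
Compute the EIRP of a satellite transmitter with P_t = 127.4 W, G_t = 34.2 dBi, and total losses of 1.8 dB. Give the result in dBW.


Pt = 127.4 W = 21.0517 dBW
EIRP = Pt_dBW + Gt - losses = 21.0517 + 34.2 - 1.8 = 53.4517 dBW

53.4517 dBW


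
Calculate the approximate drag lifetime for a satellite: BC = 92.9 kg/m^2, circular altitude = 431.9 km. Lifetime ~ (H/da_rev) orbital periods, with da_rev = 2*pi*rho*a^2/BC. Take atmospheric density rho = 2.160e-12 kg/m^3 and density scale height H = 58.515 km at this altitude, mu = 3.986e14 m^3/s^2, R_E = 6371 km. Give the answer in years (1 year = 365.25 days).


a = R_E + alt = 6802.9000 km = 6.8029e+06 m
da_rev = 2*pi*rho*a^2/BC = 2*pi*2.160e-12*(6.8029e+06)^2/92.9 = 6.760924 m per revolution
N = H/da_rev = 58515.0000 m / 6.760924 m = 8654.8816 revolutions
P = 2*pi*sqrt(a^3/mu) = 5584.0893 s
lifetime = N*P = 8654.8816 * 5584.0893 = 4.8329631e+07 s = 559.3707 days
years = 559.3707 / 365.25 = 1.5315 years

1.5315 years


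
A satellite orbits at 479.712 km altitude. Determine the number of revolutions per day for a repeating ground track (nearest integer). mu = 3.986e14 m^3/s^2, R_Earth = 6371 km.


r = 6.850712e+06 m
T = 2*pi*sqrt(r^3/mu) = 5643.0615 s = 94.0510 min
revs/day = 1440 / 94.0510 = 15.3108
Rounded: 15 revolutions per day

15 revolutions per day


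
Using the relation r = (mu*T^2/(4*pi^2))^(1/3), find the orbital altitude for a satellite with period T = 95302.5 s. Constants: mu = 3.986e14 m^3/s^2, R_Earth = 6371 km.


T = 95302.5 s
r = (mu*T^2/(4*pi^2))^(1/3) = (3.986e14 * 95302.5^2 / (4*pi^2))^(1/3)
r = 4.5095034e+07 m = 45095.0336 km
alt = r - R_E = 45095.0336 - 6371 = 38724.0336 km

38724.0336 km


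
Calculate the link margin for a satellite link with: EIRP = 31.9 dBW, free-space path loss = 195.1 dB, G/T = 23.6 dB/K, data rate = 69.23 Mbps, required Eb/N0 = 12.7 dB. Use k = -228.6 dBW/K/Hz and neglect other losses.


C/N0 = EIRP - FSPL + G/T - k = 31.9 - 195.1 + 23.6 - (-228.6)
C/N0 = 89.0000 dB-Hz
R_b = 69.23 Mbps = 6.923e+07 bps -> 10*log10(R_b) = 78.4029 dB-Hz
Eb/N0 = C/N0 - 10*log10(R_b) = 89.0000 - 78.4029 = 10.5971 dB
Margin = Eb/N0 - Eb/N0_req = 10.5971 - 12.7 = -2.1029 dB (negative margin: link does not close)

-2.1029 dB


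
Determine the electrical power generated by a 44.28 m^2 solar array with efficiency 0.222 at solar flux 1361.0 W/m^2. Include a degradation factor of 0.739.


P = area * eta * S * degradation
P = 44.28 * 0.222 * 1361.0 * 0.739
P = 9886.9685 W

9886.9685 W


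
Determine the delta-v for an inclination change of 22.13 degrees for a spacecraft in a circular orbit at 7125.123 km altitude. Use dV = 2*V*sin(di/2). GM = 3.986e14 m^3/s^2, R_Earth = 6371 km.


r = 13496.1230 km = 1.3496123e+07 m
V = sqrt(mu/r) = 5434.5568 m/s
di = 22.13 deg = 0.3862414 rad
dV = 2*V*sin(di/2) = 2*5434.5568*sin(0.1931207)
dV = 2086.0274 m/s = 2.0860 km/s

2.0860 km/s


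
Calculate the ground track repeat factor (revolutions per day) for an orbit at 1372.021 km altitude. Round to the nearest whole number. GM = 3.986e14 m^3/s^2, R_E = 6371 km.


r = 7.743021e+06 m
T = 2*pi*sqrt(r^3/mu) = 6780.7366 s = 113.0123 min
revs/day = 1440 / 113.0123 = 12.7420
Rounded: 13 revolutions per day

13 revolutions per day


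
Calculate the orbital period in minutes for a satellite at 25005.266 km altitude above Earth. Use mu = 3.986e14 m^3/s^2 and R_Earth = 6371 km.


r = 31376.2660 km = 3.1376266e+07 m
T = 2*pi*sqrt(r^3/mu) = 2*pi*sqrt(3.0888995e+22 / 3.986e14)
T = 55311.2035 s = 921.8534 min

921.8534 minutes


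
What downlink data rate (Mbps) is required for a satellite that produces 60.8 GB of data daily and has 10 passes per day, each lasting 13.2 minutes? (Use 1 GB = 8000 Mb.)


total contact time = 10 * 13.2 * 60 = 7920.0000 s
data = 60.8 GB = 486400.0000 Mb
rate = 486400.0000 / 7920.0000 = 61.4141 Mbps

61.4141 Mbps


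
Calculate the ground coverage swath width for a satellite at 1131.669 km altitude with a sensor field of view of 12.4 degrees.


FOV = 12.4 deg = 0.2164208 rad
swath = 2 * alt * tan(FOV/2) = 2 * 1131.669 * tan(0.1082104)
swath = 2 * 1131.669 * 0.1086348
swath = 245.8772 km

245.8772 km


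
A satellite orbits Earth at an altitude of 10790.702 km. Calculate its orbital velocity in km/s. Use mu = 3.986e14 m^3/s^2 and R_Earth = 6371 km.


r = R_E + alt = 6371.0 + 10790.702 = 17161.7020 km = 1.7161702e+07 m
v = sqrt(mu/r) = sqrt(3.986e14 / 1.7161702e+07) = 4819.3500 m/s = 4.8194 km/s

4.8194 km/s


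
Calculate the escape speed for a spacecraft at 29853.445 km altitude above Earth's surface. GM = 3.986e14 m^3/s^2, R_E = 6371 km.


r = 6371.0 + 29853.445 = 36224.4450 km = 3.6224445e+07 m
v_esc = sqrt(2*mu/r) = sqrt(2*3.986e14 / 3.6224445e+07)
v_esc = 4691.1873 m/s = 4.6912 km/s

4.6912 km/s


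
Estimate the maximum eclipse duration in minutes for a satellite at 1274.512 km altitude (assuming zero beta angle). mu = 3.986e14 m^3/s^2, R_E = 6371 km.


r = 7645.5120 km
T = 110.8842 min
Eclipse fraction = arcsin(R_E/r)/pi = arcsin(6371.0000/7645.5120)/pi
= arcsin(0.8332993)/pi = 0.3135509
Eclipse duration = 0.3135509 * 110.8842 = 34.7679 min

34.7679 minutes


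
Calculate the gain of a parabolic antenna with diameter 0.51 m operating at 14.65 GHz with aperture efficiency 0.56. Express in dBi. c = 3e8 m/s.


lambda = c/f = 3e8 / 1.465e+10 = 0.02047782 m
G = eta*(pi*D/lambda)^2 = 0.56*(pi*0.51/0.02047782)^2
G = 3428.1583 (linear)
G = 10*log10(3428.1583) = 35.3506 dBi

35.3506 dBi


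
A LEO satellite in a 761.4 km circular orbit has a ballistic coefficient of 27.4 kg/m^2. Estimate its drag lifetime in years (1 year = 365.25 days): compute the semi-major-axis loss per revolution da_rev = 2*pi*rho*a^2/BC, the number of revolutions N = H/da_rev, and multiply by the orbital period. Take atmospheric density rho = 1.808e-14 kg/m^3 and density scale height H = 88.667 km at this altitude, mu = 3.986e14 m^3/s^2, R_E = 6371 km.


a = R_E + alt = 7132.4000 km = 7.1324e+06 m
da_rev = 2*pi*rho*a^2/BC = 2*pi*1.808e-14*(7.1324e+06)^2/27.4 = 0.210910943 m per revolution
N = H/da_rev = 88667.0000 m / 0.210910943 m = 420400.1867 revolutions
P = 2*pi*sqrt(a^3/mu) = 5994.6628 s
lifetime = N*P = 420400.1867 * 5994.6628 = 2.5201574e+09 s = 29168.4879 days
years = 29168.4879 / 365.25 = 79.8590 years

79.8590 years
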